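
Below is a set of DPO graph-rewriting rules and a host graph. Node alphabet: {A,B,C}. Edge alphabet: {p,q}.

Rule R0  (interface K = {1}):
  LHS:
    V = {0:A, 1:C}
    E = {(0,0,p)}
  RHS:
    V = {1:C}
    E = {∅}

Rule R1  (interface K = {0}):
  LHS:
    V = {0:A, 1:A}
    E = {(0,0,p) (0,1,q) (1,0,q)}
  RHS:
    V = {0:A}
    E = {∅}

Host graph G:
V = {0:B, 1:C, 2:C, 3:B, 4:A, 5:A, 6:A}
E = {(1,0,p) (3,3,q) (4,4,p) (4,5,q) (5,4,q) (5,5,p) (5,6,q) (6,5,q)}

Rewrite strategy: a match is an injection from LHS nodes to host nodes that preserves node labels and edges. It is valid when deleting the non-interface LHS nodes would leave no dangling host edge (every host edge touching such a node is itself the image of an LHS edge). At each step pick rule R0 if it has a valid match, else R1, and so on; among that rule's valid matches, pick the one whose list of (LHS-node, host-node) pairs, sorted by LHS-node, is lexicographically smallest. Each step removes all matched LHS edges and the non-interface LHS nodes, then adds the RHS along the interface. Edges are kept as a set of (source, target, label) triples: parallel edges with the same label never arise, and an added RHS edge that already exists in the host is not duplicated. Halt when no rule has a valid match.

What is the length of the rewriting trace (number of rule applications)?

initial: |V|=7 |E|=8  E = 1-p->0 3-q->3 4-p->4 4-q->5 5-q->4 5-p->5 5-q->6 6-q->5
step 1: apply R1 at {0↦5, 1↦6}  → |V|=6 |E|=5  E = 1-p->0 3-q->3 4-p->4 4-q->5 5-q->4
step 2: apply R1 at {0↦4, 1↦5}  → |V|=5 |E|=2  E = 1-p->0 3-q->3
normal form: no rule applies after step 2

Answer: 2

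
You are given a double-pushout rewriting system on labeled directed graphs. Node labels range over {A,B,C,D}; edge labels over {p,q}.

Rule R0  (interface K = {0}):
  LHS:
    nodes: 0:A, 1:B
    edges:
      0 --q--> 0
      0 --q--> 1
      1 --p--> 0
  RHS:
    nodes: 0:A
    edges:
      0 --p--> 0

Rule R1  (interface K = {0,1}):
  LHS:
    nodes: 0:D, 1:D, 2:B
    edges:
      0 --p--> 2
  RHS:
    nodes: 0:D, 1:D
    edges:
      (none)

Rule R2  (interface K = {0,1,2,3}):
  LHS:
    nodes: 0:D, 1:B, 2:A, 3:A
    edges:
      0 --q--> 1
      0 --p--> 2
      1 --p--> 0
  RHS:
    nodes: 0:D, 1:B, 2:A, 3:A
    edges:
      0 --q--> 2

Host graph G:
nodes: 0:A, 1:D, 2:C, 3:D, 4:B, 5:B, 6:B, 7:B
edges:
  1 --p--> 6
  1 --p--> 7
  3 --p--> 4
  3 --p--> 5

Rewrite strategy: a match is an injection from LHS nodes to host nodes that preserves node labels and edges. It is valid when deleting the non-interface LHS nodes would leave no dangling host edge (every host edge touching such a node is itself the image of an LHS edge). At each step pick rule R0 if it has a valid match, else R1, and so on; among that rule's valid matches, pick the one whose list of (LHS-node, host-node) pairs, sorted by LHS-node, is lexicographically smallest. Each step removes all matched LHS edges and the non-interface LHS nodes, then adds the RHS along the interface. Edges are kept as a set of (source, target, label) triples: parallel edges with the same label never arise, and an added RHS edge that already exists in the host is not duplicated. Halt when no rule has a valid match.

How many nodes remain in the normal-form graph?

initial: |V|=8 |E|=4  E = 1-p->6 1-p->7 3-p->4 3-p->5
step 1: apply R1 at {0↦1, 1↦3, 2↦6}  → |V|=7 |E|=3  E = 1-p->7 3-p->4 3-p->5
step 2: apply R1 at {0↦1, 1↦3, 2↦7}  → |V|=6 |E|=2  E = 3-p->4 3-p->5
step 3: apply R1 at {0↦3, 1↦1, 2↦4}  → |V|=5 |E|=1  E = 3-p->5
step 4: apply R1 at {0↦3, 1↦1, 2↦5}  → |V|=4 |E|=0  E = ∅
final graph: no rule applies after step 4
NF nodes: {0:A, 1:D, 2:C, 3:D}

Answer: 4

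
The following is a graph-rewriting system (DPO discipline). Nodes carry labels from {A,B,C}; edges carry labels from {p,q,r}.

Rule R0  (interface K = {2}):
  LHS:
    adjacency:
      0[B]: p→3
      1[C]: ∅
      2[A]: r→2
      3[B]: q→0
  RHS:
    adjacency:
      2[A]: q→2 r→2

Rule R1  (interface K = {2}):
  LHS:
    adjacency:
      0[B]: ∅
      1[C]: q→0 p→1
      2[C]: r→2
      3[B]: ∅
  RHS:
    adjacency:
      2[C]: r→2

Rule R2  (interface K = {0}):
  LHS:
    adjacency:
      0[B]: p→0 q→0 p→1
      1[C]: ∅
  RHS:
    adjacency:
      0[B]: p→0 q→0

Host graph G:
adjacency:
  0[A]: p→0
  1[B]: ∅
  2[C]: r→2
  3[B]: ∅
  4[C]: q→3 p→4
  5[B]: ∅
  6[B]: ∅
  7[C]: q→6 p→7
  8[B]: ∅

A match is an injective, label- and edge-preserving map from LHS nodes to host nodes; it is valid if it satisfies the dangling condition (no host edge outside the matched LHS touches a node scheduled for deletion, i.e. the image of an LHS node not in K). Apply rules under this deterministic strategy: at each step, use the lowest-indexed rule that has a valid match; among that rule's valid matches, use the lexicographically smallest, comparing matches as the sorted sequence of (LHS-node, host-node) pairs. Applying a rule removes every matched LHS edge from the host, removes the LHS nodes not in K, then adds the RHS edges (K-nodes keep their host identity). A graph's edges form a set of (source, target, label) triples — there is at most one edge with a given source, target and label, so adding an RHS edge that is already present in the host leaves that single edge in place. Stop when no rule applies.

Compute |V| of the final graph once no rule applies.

start.  V:9 E:6  edges: 0-p->0 2-r->2 4-q->3 4-p->4 7-q->6 7-p->7
1. fire R1 via {0↦3, 1↦4, 2↦2, 3↦1}  →  V:6 E:4  edges: 0-p->0 2-r->2 7-q->6 7-p->7
2. fire R1 via {0↦6, 1↦7, 2↦2, 3↦5}  →  V:3 E:2  edges: 0-p->0 2-r->2
halt: no rule applies after step 2
NF nodes: {0:A, 2:C, 8:B}

Answer: 3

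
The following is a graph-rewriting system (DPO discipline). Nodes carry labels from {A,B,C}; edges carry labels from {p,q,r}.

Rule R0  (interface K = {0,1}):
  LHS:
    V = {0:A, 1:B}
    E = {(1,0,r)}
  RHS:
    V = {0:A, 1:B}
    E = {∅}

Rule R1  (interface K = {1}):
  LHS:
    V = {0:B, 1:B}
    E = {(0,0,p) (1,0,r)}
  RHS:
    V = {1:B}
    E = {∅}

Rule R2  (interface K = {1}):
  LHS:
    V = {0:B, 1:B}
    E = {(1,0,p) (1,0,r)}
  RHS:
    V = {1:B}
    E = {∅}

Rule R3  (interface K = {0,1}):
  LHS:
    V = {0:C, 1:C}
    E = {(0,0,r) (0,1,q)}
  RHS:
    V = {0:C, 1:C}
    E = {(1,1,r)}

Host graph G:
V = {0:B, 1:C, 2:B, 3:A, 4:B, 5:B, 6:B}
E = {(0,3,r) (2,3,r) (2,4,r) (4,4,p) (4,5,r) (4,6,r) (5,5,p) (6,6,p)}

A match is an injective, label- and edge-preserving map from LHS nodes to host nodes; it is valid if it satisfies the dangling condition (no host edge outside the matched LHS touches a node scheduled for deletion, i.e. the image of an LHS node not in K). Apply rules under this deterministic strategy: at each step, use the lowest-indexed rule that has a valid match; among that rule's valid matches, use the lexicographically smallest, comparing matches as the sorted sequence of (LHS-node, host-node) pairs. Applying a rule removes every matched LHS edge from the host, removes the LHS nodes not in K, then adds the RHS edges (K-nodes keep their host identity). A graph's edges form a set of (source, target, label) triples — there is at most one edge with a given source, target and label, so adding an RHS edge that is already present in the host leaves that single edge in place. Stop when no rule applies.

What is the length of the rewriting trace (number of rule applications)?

[0] host  ⇒  7 nodes, 8 edges  {0-r->3 2-r->3 2-r->4 4-p->4 4-r->5 4-r->6 5-p->5 6-p->6}
[1] R0 @ {0↦3, 1↦0}  ⇒  7 nodes, 7 edges  {2-r->3 2-r->4 4-p->4 4-r->5 4-r->6 5-p->5 6-p->6}
[2] R0 @ {0↦3, 1↦2}  ⇒  7 nodes, 6 edges  {2-r->4 4-p->4 4-r->5 4-r->6 5-p->5 6-p->6}
[3] R1 @ {0↦5, 1↦4}  ⇒  6 nodes, 4 edges  {2-r->4 4-p->4 4-r->6 6-p->6}
[4] R1 @ {0↦6, 1↦4}  ⇒  5 nodes, 2 edges  {2-r->4 4-p->4}
[5] R1 @ {0↦4, 1↦2}  ⇒  4 nodes, 0 edges  {∅}
halt: no rule applies after step 5

Answer: 5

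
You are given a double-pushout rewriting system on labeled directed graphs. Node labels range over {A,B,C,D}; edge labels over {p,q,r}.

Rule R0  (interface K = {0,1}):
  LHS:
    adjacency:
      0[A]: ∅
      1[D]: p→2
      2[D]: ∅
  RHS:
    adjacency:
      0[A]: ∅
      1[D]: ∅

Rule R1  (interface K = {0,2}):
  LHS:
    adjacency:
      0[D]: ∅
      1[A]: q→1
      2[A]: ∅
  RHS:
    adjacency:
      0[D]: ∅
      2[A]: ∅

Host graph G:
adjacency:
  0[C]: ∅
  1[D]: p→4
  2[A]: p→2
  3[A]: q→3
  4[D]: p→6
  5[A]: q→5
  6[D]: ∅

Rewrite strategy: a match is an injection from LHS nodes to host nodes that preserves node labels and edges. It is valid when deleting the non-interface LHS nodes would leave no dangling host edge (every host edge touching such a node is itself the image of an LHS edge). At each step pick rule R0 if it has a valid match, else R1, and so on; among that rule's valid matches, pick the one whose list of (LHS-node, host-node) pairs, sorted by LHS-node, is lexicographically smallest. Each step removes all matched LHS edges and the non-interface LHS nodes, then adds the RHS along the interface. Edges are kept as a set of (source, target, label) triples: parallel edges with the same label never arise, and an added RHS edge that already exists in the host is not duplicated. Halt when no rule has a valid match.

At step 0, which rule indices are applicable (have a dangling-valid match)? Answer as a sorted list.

Answer: [R0,R1]

Steps:
R0: 3 valid matches — {0↦2, 1↦4, 2↦6}, {0↦3, 1↦4, 2↦6}, {0↦5, 1↦4, 2↦6}
R1: 12 valid matches — {0↦1, 1↦3, 2↦2}, {0↦1, 1↦3, 2↦5}, {0↦1, 1↦5, 2↦2} (+9 more)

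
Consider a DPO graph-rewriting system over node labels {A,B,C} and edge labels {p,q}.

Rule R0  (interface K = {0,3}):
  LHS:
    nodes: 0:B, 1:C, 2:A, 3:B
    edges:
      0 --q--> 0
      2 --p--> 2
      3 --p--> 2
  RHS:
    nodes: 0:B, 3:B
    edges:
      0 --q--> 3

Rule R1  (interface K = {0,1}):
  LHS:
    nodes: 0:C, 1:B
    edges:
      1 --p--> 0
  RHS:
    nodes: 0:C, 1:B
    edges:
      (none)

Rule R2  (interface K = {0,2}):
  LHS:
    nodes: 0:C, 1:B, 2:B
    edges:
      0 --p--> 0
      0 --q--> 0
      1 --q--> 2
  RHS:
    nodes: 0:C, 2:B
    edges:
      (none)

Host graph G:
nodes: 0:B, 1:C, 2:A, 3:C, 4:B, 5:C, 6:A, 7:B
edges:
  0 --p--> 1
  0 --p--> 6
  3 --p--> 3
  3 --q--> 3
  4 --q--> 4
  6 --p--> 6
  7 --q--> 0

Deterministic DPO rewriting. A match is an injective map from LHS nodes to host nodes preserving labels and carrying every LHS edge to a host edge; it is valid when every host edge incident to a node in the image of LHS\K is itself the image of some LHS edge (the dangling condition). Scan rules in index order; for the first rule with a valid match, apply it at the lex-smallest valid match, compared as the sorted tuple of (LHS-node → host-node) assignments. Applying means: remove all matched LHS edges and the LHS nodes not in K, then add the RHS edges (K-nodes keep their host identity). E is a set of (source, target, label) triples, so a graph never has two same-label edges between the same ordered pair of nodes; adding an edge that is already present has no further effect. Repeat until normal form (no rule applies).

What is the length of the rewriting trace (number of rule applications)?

Answer: 3

Steps:
[0] host  ⇒  8 nodes, 7 edges  {0-p->1 0-p->6 3-p->3 3-q->3 4-q->4 6-p->6 7-q->0}
[1] R0 @ {0↦4, 1↦5, 2↦6, 3↦0}  ⇒  6 nodes, 5 edges  {0-p->1 3-p->3 3-q->3 4-q->0 7-q->0}
[2] R1 @ {0↦1, 1↦0}  ⇒  6 nodes, 4 edges  {3-p->3 3-q->3 4-q->0 7-q->0}
[3] R2 @ {0↦3, 1↦4, 2↦0}  ⇒  5 nodes, 1 edges  {7-q->0}
halt: no rule applies after step 3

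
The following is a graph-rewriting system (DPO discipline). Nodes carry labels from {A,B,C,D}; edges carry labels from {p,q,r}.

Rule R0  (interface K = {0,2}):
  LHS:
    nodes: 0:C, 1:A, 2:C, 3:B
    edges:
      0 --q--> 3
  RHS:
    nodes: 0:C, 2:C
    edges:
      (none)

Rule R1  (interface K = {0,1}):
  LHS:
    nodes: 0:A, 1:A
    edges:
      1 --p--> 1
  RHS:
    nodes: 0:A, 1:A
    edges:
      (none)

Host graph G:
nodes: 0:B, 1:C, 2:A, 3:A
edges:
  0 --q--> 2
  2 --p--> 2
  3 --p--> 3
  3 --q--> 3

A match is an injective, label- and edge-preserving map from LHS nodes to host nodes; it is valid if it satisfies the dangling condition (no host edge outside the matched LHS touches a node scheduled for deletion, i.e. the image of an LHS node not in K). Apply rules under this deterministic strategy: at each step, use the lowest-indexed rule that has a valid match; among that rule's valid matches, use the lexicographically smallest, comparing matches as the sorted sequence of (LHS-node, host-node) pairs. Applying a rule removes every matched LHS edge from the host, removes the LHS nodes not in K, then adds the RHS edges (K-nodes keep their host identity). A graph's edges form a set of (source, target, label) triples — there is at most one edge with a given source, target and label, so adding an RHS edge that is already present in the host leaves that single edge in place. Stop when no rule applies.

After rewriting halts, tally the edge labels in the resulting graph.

Answer: q:2

Rewrite trace:
initial: |V|=4 |E|=4  E = 0-q->2 2-p->2 3-p->3 3-q->3
step 1: apply R1 at {0↦2, 1↦3}  → |V|=4 |E|=3  E = 0-q->2 2-p->2 3-q->3
step 2: apply R1 at {0↦3, 1↦2}  → |V|=4 |E|=2  E = 0-q->2 3-q->3
final graph: no rule applies after step 2
NF edges: [(0, 2, 'q'), (3, 3, 'q')]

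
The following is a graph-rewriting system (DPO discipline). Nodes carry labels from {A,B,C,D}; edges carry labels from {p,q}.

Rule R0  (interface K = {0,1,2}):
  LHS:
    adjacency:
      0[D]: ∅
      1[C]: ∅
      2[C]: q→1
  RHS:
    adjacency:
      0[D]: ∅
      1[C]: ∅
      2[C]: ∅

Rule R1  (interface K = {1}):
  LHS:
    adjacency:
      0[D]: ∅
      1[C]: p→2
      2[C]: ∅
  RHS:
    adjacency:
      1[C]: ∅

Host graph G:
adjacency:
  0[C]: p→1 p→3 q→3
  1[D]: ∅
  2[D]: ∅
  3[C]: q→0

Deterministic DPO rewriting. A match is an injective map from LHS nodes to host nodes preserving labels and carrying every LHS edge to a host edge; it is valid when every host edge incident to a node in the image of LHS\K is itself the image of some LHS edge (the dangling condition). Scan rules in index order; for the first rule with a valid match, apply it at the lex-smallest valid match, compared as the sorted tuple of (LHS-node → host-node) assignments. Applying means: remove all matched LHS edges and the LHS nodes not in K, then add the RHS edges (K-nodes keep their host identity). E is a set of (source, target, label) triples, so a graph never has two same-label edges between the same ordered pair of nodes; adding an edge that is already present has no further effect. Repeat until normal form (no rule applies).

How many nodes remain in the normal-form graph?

start.  V:4 E:4  edges: 0-p->1 0-p->3 0-q->3 3-q->0
1. fire R0 via {0↦1, 1↦0, 2↦3}  →  V:4 E:3  edges: 0-p->1 0-p->3 0-q->3
2. fire R0 via {0↦1, 1↦3, 2↦0}  →  V:4 E:2  edges: 0-p->1 0-p->3
3. fire R1 via {0↦2, 1↦0, 2↦3}  →  V:2 E:1  edges: 0-p->1
halt: no rule applies after step 3
NF nodes: {0:C, 1:D}

Answer: 2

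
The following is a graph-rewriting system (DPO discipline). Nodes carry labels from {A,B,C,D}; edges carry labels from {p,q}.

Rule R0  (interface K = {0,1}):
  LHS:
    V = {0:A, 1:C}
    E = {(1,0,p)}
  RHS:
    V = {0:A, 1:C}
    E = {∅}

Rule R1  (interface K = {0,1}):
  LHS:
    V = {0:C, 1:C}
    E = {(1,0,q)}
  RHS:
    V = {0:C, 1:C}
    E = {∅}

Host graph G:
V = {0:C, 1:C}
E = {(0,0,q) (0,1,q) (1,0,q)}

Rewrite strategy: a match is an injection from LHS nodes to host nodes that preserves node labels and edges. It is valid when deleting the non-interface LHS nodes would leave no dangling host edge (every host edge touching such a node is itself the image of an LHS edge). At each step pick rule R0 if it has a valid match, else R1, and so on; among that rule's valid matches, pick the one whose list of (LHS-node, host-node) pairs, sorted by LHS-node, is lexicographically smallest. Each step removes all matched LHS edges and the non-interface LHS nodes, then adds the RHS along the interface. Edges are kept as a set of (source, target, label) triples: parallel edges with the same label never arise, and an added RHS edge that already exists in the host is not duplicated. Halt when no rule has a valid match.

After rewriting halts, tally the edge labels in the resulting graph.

start.  V:2 E:3  edges: 0-q->0 0-q->1 1-q->0
1. fire R1 via {0↦0, 1↦1}  →  V:2 E:2  edges: 0-q->0 0-q->1
2. fire R1 via {0↦1, 1↦0}  →  V:2 E:1  edges: 0-q->0
halt: no rule applies after step 2
NF edges: [(0, 0, 'q')]

Answer: q:1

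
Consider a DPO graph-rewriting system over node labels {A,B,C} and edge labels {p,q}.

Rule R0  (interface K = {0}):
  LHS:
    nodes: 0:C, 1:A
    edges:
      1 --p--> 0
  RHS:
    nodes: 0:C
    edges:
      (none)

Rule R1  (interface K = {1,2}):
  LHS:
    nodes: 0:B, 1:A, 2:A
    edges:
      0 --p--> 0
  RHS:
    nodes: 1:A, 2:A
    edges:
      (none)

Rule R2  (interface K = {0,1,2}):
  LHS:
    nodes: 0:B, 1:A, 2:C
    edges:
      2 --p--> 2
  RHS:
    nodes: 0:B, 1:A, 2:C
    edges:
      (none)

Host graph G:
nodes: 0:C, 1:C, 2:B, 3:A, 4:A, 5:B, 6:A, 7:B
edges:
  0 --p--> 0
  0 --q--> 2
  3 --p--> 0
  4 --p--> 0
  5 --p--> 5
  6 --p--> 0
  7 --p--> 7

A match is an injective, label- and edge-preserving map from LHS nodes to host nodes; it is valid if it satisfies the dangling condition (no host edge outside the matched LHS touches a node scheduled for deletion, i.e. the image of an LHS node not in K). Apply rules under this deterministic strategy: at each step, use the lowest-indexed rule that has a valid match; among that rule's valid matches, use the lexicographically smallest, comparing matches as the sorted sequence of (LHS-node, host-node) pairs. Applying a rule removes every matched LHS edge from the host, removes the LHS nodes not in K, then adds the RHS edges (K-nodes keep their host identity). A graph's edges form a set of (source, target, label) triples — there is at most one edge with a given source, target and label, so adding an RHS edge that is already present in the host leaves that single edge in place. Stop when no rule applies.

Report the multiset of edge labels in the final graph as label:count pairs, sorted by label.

start.  V:8 E:7  edges: 0-p->0 0-q->2 3-p->0 4-p->0 5-p->5 6-p->0 7-p->7
1. fire R0 via {0↦0, 1↦3}  →  V:7 E:6  edges: 0-p->0 0-q->2 4-p->0 5-p->5 6-p->0 7-p->7
2. fire R0 via {0↦0, 1↦4}  →  V:6 E:5  edges: 0-p->0 0-q->2 5-p->5 6-p->0 7-p->7
3. fire R0 via {0↦0, 1↦6}  →  V:5 E:4  edges: 0-p->0 0-q->2 5-p->5 7-p->7
normal form: no rule applies after step 3
NF edges: [(0, 0, 'p'), (0, 2, 'q'), (5, 5, 'p'), (7, 7, 'p')]

Answer: p:3 q:1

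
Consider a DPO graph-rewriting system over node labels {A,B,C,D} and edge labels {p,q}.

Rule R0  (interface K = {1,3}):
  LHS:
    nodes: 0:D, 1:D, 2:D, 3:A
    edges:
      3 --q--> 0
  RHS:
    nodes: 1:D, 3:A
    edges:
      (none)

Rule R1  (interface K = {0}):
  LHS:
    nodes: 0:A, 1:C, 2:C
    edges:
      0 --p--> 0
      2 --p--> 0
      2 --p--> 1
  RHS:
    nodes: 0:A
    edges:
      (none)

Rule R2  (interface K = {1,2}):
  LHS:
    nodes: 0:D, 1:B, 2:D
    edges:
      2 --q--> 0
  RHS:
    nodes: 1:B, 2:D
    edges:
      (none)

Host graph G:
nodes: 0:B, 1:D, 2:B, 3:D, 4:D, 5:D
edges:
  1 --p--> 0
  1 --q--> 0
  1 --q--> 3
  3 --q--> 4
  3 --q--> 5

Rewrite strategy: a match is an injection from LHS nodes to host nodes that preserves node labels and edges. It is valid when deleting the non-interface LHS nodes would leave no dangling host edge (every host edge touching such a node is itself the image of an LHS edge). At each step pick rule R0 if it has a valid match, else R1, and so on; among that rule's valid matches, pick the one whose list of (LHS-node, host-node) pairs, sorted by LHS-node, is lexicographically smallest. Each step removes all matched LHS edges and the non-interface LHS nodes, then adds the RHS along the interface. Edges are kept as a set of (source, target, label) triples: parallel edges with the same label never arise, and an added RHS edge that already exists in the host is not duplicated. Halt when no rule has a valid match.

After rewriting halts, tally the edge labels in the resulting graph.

start.  V:6 E:5  edges: 1-p->0 1-q->0 1-q->3 3-q->4 3-q->5
1. fire R2 via {0↦4, 1↦0, 2↦3}  →  V:5 E:4  edges: 1-p->0 1-q->0 1-q->3 3-q->5
2. fire R2 via {0↦5, 1↦0, 2↦3}  →  V:4 E:3  edges: 1-p->0 1-q->0 1-q->3
3. fire R2 via {0↦3, 1↦0, 2↦1}  →  V:3 E:2  edges: 1-p->0 1-q->0
halt: no rule applies after step 3
NF edges: [(1, 0, 'p'), (1, 0, 'q')]

Answer: p:1 q:1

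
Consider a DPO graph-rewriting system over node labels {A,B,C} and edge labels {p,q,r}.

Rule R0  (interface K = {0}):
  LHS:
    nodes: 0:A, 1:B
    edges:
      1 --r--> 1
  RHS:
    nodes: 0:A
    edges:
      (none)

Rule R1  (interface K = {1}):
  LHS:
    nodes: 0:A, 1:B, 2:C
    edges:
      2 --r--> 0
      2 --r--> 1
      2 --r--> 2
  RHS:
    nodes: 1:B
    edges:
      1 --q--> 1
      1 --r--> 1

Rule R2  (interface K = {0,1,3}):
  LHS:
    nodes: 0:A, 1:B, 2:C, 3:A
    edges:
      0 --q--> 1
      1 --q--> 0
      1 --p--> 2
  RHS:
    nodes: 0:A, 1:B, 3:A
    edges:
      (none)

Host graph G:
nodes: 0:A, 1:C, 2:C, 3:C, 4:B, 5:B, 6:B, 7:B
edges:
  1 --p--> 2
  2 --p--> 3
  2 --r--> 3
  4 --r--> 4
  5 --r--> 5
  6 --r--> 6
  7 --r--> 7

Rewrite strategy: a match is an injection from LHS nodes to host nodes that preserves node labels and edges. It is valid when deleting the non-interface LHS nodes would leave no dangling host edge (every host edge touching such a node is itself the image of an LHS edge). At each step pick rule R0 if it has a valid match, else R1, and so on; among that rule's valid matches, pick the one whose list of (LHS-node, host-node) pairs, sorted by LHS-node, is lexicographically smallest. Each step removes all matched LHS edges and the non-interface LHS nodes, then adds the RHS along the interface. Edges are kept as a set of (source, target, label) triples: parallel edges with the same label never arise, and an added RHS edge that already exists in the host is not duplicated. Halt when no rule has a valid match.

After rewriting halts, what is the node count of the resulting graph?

Answer: 4

Derivation:
initial: |V|=8 |E|=7  E = 1-p->2 2-p->3 2-r->3 4-r->4 5-r->5 6-r->6 7-r->7
step 1: apply R0 at {0↦0, 1↦4}  → |V|=7 |E|=6  E = 1-p->2 2-p->3 2-r->3 5-r->5 6-r->6 7-r->7
step 2: apply R0 at {0↦0, 1↦5}  → |V|=6 |E|=5  E = 1-p->2 2-p->3 2-r->3 6-r->6 7-r->7
step 3: apply R0 at {0↦0, 1↦6}  → |V|=5 |E|=4  E = 1-p->2 2-p->3 2-r->3 7-r->7
step 4: apply R0 at {0↦0, 1↦7}  → |V|=4 |E|=3  E = 1-p->2 2-p->3 2-r->3
normal form: no rule applies after step 4
NF nodes: {0:A, 1:C, 2:C, 3:C}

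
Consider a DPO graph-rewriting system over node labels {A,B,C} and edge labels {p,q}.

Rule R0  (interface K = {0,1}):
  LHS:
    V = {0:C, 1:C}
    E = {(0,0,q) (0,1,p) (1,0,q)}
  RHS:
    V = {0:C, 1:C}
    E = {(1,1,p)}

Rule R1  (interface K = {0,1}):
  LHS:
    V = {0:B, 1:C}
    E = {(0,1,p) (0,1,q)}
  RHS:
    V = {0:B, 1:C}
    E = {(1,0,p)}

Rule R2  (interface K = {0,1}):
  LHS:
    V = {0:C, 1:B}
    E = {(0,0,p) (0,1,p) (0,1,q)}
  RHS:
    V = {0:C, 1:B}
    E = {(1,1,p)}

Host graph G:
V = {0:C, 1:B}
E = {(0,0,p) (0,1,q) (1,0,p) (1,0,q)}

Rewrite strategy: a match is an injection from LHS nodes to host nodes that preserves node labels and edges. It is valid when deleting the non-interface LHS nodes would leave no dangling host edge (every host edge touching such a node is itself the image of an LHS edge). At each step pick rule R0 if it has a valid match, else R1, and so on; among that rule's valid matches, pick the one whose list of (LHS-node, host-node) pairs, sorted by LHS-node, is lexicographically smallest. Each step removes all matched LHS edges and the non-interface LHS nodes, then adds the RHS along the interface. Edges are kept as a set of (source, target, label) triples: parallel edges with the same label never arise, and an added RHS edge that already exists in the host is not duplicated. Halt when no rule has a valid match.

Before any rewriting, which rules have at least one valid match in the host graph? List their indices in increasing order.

Answer: [R1]

Rewrite trace:
R0: no valid match — LHS pattern not found
R1: 1 valid match — {0↦1, 1↦0}
R2: no valid match — LHS pattern not found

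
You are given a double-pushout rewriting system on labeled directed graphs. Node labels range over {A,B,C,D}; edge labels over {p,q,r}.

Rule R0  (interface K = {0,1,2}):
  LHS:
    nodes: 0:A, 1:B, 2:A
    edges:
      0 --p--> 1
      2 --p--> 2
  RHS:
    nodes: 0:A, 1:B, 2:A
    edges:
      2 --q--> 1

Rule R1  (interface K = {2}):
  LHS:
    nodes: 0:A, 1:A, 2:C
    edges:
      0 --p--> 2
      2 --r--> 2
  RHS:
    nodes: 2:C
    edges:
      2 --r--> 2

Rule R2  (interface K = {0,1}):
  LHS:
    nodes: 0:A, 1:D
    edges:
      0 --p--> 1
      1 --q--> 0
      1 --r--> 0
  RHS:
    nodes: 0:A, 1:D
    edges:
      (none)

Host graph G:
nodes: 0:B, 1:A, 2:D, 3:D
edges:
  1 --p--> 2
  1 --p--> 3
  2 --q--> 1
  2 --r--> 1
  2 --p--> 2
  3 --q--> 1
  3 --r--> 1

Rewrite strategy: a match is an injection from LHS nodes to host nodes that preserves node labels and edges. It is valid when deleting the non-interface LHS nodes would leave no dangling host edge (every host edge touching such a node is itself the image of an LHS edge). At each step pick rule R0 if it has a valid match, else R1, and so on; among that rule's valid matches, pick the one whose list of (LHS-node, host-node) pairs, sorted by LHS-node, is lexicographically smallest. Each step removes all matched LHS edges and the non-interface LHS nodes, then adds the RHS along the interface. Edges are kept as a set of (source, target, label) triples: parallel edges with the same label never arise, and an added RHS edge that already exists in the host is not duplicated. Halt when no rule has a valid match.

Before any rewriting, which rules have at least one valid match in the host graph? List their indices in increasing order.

R0: no valid match — LHS pattern not found
R1: no valid match — LHS pattern not found
R2: 2 valid matches — {0↦1, 1↦2}, {0↦1, 1↦3}

Answer: [R2]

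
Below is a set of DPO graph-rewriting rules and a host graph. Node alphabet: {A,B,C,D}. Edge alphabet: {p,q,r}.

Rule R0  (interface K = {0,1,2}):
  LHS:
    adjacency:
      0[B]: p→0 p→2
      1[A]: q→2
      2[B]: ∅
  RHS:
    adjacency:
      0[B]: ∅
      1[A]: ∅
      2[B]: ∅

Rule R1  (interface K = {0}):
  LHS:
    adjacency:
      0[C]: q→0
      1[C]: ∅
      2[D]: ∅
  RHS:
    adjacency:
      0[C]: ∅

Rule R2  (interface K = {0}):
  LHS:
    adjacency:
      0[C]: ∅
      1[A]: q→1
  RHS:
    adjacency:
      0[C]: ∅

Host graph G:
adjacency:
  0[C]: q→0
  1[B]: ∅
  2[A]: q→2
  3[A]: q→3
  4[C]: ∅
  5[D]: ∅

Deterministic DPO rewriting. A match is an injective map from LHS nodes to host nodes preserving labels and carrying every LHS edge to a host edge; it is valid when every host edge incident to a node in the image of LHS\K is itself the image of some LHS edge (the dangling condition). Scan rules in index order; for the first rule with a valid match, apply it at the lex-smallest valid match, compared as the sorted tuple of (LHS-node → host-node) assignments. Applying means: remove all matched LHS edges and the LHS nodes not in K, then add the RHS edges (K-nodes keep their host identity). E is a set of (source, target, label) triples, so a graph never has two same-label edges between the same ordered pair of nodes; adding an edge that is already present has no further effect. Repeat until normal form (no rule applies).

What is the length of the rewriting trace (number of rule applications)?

Answer: 3

Derivation:
initial: |V|=6 |E|=3  E = 0-q->0 2-q->2 3-q->3
step 1: apply R1 at {0↦0, 1↦4, 2↦5}  → |V|=4 |E|=2  E = 2-q->2 3-q->3
step 2: apply R2 at {0↦0, 1↦2}  → |V|=3 |E|=1  E = 3-q->3
step 3: apply R2 at {0↦0, 1↦3}  → |V|=2 |E|=0  E = ∅
final graph: no rule applies after step 3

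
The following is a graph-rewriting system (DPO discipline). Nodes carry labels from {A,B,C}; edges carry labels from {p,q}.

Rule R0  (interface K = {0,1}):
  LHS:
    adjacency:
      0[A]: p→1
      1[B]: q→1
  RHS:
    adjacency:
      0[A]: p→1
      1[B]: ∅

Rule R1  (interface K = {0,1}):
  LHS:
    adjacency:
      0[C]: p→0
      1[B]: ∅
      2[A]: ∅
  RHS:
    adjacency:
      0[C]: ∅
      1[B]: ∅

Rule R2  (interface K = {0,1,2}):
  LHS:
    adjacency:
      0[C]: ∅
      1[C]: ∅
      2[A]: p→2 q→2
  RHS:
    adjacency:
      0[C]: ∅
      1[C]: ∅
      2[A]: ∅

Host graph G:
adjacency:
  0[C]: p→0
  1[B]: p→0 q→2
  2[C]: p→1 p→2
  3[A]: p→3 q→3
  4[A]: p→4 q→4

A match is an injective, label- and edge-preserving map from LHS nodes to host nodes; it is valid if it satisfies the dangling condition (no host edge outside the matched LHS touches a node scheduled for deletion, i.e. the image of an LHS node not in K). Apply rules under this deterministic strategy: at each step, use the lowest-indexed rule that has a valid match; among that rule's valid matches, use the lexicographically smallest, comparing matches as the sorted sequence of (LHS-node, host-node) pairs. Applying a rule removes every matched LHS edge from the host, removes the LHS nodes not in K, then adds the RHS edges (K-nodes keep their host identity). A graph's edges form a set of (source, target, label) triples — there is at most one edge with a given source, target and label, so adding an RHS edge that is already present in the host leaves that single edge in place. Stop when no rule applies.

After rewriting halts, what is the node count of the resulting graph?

initial: |V|=5 |E|=9  E = 0-p->0 1-p->0 1-q->2 2-p->1 2-p->2 3-p->3 3-q->3 4-p->4 4-q->4
step 1: apply R2 at {0↦0, 1↦2, 2↦3}  → |V|=5 |E|=7  E = 0-p->0 1-p->0 1-q->2 2-p->1 2-p->2 4-p->4 4-q->4
step 2: apply R1 at {0↦0, 1↦1, 2↦3}  → |V|=4 |E|=6  E = 1-p->0 1-q->2 2-p->1 2-p->2 4-p->4 4-q->4
step 3: apply R2 at {0↦0, 1↦2, 2↦4}  → |V|=4 |E|=4  E = 1-p->0 1-q->2 2-p->1 2-p->2
step 4: apply R1 at {0↦2, 1↦1, 2↦4}  → |V|=3 |E|=3  E = 1-p->0 1-q->2 2-p->1
halt: no rule applies after step 4
NF nodes: {0:C, 1:B, 2:C}

Answer: 3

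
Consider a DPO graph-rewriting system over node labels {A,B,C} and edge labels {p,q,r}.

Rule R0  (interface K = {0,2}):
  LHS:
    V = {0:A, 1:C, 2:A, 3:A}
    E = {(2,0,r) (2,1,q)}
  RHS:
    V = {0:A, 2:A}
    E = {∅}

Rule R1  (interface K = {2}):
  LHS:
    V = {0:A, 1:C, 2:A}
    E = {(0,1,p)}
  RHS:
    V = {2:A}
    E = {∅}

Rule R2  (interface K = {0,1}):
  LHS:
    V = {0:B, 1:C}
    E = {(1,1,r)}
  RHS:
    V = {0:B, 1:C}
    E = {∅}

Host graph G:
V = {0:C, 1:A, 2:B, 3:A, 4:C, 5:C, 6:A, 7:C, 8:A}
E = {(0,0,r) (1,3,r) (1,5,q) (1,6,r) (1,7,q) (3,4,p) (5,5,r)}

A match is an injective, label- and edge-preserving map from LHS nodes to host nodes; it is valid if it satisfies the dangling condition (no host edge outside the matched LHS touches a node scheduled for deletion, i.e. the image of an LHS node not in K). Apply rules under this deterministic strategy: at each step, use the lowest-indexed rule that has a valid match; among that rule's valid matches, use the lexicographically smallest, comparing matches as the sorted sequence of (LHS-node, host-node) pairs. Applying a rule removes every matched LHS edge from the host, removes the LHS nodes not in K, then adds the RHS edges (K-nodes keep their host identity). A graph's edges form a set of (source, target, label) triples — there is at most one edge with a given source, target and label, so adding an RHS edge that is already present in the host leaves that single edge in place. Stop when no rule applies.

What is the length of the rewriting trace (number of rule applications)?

start.  V:9 E:7  edges: 0-r->0 1-r->3 1-q->5 1-r->6 1-q->7 3-p->4 5-r->5
1. fire R0 via {0↦3, 1↦7, 2↦1, 3↦8}  →  V:7 E:5  edges: 0-r->0 1-q->5 1-r->6 3-p->4 5-r->5
2. fire R1 via {0↦3, 1↦4, 2↦1}  →  V:5 E:4  edges: 0-r->0 1-q->5 1-r->6 5-r->5
3. fire R2 via {0↦2, 1↦0}  →  V:5 E:3  edges: 1-q->5 1-r->6 5-r->5
4. fire R2 via {0↦2, 1↦5}  →  V:5 E:2  edges: 1-q->5 1-r->6
final graph: no rule applies after step 4

Answer: 4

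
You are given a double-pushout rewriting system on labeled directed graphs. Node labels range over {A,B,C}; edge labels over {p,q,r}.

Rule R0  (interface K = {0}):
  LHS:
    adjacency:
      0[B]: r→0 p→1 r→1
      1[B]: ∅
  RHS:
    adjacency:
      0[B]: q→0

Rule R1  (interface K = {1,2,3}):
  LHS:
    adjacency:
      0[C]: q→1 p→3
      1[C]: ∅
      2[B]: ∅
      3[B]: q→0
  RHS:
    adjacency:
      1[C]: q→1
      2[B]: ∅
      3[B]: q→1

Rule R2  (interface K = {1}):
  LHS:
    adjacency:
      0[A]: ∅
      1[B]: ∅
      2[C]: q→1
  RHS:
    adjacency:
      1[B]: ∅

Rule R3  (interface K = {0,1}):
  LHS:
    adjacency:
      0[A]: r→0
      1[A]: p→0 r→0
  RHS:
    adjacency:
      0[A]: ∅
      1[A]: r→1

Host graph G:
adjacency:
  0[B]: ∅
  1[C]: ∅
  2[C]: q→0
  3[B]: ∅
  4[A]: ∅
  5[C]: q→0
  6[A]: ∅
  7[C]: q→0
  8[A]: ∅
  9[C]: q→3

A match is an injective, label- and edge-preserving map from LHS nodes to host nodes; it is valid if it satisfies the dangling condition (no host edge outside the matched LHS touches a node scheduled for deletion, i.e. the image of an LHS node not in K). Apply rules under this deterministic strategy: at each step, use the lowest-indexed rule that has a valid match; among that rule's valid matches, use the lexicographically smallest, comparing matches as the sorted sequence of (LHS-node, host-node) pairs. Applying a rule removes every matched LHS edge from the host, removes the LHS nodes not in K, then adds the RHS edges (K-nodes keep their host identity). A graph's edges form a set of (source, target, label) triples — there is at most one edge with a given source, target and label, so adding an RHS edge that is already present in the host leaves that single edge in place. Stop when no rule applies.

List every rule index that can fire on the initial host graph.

R0: no valid match — LHS pattern not found
R1: no valid match — LHS pattern not found
R2: 12 valid matches — {0↦4, 1↦0, 2↦2}, {0↦4, 1↦0, 2↦5}, {0↦4, 1↦0, 2↦7} (+9 more)
R3: no valid match — LHS pattern not found

Answer: [R2]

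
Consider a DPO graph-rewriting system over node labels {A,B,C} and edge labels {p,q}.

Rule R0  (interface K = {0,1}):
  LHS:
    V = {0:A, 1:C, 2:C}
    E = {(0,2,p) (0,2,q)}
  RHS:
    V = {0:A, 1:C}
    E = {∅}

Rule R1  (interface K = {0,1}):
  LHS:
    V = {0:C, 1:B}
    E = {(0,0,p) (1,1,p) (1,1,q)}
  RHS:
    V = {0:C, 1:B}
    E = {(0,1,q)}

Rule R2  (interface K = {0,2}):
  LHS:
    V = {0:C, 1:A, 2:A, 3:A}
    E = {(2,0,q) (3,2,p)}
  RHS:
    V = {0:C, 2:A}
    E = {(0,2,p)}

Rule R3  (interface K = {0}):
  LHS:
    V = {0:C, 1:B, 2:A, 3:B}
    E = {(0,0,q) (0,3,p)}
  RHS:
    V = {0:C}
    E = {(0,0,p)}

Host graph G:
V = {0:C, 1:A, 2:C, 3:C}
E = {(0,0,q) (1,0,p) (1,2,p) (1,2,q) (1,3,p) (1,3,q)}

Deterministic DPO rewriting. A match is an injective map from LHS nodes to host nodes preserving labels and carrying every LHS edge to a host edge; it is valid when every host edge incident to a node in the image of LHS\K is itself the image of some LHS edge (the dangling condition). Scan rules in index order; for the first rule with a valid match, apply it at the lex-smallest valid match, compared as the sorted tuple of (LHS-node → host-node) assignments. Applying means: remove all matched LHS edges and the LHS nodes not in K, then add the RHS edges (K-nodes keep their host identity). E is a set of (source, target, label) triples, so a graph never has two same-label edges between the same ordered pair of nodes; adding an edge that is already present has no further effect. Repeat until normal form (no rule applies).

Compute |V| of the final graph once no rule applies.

Answer: 2

Rewrite trace:
initial: |V|=4 |E|=6  E = 0-q->0 1-p->0 1-p->2 1-q->2 1-p->3 1-q->3
step 1: apply R0 at {0↦1, 1↦0, 2↦2}  → |V|=3 |E|=4  E = 0-q->0 1-p->0 1-p->3 1-q->3
step 2: apply R0 at {0↦1, 1↦0, 2↦3}  → |V|=2 |E|=2  E = 0-q->0 1-p->0
normal form: no rule applies after step 2
NF nodes: {0:C, 1:A}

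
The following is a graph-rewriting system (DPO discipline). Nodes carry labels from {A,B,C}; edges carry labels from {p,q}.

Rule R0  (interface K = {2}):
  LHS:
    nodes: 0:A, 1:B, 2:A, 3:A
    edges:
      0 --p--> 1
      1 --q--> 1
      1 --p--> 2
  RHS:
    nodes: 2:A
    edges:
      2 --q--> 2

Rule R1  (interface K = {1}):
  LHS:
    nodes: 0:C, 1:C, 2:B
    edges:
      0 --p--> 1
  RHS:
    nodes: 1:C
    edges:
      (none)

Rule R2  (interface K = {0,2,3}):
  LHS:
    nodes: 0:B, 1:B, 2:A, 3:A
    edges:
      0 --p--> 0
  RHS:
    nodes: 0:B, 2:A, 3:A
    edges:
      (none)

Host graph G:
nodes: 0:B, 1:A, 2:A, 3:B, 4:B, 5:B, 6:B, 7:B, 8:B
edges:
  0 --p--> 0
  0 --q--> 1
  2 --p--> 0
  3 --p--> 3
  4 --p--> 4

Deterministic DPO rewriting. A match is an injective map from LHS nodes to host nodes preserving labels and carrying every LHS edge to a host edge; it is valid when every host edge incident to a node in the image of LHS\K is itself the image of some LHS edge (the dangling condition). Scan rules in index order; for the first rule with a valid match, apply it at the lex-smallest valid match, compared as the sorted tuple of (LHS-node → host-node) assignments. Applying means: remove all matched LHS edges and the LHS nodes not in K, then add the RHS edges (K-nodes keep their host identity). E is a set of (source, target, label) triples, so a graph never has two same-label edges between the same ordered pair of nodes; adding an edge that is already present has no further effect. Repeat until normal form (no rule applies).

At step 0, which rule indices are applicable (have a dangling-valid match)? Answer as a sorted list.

Answer: [R2]

Steps:
R0: no valid match — LHS pattern not found
R1: no valid match — LHS pattern not found
R2: 24 valid matches — {0↦0, 1↦5, 2↦1, 3↦2}, {0↦0, 1↦5, 2↦2, 3↦1}, {0↦0, 1↦6, 2↦1, 3↦2} (+21 more)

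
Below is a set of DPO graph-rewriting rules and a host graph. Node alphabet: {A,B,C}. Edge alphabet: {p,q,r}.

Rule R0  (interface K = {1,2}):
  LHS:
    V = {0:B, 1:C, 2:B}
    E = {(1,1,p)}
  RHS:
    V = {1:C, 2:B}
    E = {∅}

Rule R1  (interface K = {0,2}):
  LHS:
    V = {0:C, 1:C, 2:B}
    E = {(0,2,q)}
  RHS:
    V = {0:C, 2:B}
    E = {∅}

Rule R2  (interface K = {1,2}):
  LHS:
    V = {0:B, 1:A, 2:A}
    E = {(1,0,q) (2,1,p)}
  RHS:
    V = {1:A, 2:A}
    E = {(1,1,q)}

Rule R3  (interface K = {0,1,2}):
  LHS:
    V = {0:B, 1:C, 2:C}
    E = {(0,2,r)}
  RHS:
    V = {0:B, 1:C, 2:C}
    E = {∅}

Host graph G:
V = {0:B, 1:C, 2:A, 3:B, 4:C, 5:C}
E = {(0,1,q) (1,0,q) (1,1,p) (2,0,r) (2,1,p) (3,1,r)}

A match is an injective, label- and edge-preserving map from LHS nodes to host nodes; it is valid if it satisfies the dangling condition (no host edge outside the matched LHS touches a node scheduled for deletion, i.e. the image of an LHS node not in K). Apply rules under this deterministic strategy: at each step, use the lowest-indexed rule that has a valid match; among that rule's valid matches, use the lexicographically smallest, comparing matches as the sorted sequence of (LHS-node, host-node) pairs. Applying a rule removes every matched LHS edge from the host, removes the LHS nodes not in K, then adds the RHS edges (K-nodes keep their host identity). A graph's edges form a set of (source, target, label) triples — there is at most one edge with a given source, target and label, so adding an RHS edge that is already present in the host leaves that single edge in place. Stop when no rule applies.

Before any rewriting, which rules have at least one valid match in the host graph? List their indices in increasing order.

R0: no valid match — 2 raw matches, all fail dangling condition
R1: 2 valid matches — {0↦1, 1↦4, 2↦0}, {0↦1, 1↦5, 2↦0}
R2: no valid match — LHS pattern not found
R3: 2 valid matches — {0↦3, 1↦4, 2↦1}, {0↦3, 1↦5, 2↦1}

Answer: [R1,R3]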